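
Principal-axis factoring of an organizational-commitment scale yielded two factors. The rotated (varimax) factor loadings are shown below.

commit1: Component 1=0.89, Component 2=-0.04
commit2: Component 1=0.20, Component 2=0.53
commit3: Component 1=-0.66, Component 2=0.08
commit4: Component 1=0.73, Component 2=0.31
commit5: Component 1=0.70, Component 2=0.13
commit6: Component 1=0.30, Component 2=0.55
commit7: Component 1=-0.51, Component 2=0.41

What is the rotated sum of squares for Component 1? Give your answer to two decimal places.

2.64

SS loadings for Component 1 = 0.89² + 0.20² + (-0.66)² + 0.73² + 0.70² + 0.30² + (-0.51)² = 0.7921 + 0.0400 + 0.4356 + 0.5329 + 0.4900 + 0.0900 + 0.2601 = 2.6407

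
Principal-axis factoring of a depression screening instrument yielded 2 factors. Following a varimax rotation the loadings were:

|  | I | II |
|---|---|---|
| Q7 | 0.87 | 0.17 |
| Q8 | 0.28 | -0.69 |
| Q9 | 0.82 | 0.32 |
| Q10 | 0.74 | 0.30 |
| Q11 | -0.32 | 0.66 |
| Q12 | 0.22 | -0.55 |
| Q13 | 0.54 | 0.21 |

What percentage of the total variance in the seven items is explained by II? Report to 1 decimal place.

21.1%

SS loadings for II = 0.17² + (-0.69)² + 0.32² + 0.30² + 0.66² + (-0.55)² + 0.21² = 1.4796
With 7 standardized items, total variance = 7. Proportion = 1.4796/7 = 0.2114 → 21.14%.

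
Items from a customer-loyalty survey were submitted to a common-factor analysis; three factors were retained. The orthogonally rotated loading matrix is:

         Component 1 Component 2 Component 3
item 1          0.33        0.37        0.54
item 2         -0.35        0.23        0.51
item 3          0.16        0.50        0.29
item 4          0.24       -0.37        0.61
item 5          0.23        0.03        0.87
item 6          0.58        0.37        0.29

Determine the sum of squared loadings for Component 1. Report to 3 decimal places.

0.704

SS loadings for Component 1 = 0.33² + (-0.35)² + 0.16² + 0.24² + 0.23² + 0.58² = 0.1089 + 0.1225 + 0.0256 + 0.0576 + 0.0529 + 0.3364 = 0.7039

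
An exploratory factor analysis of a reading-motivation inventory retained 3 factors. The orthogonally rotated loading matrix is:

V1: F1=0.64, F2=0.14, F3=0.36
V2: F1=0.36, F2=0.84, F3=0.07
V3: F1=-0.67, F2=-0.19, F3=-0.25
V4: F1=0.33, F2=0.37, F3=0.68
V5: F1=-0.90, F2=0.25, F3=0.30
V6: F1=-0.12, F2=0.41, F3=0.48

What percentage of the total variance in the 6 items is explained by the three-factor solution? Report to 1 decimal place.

67.2%

SS loadings by factor: 1.9214, 1.1288, 0.9798; total = 4.0300.
Total variance with 6 standardized items is 6, so the solution explains 4.0300/6 = 0.6717 = 67.17%.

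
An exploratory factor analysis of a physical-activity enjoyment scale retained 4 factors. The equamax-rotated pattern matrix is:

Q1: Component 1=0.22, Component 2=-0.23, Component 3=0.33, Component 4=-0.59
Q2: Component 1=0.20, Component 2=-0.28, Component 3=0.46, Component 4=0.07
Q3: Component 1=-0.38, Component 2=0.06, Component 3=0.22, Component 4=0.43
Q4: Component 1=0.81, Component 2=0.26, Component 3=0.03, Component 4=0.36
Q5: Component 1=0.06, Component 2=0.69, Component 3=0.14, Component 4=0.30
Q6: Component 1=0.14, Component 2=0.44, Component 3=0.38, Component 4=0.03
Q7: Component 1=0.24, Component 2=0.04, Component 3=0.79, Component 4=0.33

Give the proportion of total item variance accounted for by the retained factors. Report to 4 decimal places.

SS loadings by factor: 0.9697, 0.8738, 1.1579, 0.8673; total = 3.8687.
Total variance with 7 standardized items is 7, so the solution explains 3.8687/7 = 0.5527.

0.5527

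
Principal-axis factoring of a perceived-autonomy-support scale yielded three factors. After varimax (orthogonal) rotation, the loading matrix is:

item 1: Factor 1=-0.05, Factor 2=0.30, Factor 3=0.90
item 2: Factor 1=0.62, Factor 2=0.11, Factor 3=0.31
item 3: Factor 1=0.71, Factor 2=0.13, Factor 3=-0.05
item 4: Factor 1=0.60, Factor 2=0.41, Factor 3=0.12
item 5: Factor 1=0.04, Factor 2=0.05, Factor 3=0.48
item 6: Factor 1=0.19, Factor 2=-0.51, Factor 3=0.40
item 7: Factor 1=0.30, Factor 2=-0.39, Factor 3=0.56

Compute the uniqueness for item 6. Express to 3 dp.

0.544

h² = 0.19² + (-0.51)² + 0.40² = 0.0361 + 0.2601 + 0.1600 = 0.4562
Uniqueness u² = 1 − h² = 1 − 0.4562 = 0.5438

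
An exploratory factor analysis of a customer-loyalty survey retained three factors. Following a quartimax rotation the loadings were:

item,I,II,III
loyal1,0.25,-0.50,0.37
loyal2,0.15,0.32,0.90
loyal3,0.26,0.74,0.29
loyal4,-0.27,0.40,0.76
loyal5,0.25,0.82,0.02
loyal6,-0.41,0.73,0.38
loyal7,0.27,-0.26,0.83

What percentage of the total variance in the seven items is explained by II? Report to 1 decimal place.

SS loadings for II = (-0.50)² + 0.32² + 0.74² + 0.40² + 0.82² + 0.73² + (-0.26)² = 2.3329
With 7 standardized items, total variance = 7. Proportion = 2.3329/7 = 0.3333 → 33.33%.

33.3%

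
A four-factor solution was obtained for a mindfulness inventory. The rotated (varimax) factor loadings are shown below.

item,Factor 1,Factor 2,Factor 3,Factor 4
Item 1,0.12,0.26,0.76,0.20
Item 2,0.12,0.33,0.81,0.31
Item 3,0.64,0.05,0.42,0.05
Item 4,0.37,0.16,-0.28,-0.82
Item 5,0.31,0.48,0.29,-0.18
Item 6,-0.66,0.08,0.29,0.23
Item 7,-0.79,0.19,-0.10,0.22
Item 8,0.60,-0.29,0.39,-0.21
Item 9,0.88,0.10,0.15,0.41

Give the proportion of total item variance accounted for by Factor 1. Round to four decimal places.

SS loadings for Factor 1 = 0.12² + 0.12² + 0.64² + 0.37² + 0.31² + (-0.66)² + (-0.79)² + 0.60² + 0.88² = 2.8655
Proportion of variance = 2.8655 / 9 = 0.3184.

0.3184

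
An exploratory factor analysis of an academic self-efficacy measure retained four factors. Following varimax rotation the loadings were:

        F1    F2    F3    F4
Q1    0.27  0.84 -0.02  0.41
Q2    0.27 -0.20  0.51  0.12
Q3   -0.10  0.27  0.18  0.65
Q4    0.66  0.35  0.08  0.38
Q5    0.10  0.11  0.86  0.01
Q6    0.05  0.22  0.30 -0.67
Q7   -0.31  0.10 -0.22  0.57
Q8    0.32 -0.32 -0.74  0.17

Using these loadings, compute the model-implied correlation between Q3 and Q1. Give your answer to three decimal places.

0.463

r̂ = Σ λ_i·λ_j across factors = (-0.10)(0.27) + (0.27)(0.84) + (0.18)(-0.02) + (0.65)(0.41)
  = -0.0270 +0.2268 -0.0036 +0.2665 = 0.4627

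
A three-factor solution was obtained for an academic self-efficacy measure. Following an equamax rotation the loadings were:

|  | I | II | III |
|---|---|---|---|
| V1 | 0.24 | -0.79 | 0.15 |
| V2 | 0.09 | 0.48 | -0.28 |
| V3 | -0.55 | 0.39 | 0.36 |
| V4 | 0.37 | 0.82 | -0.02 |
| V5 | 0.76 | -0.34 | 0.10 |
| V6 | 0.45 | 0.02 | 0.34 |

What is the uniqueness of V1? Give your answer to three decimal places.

0.296

h² = 0.24² + (-0.79)² + 0.15² = 0.0576 + 0.6241 + 0.0225 = 0.7042
Uniqueness u² = 1 − h² = 1 − 0.7042 = 0.2958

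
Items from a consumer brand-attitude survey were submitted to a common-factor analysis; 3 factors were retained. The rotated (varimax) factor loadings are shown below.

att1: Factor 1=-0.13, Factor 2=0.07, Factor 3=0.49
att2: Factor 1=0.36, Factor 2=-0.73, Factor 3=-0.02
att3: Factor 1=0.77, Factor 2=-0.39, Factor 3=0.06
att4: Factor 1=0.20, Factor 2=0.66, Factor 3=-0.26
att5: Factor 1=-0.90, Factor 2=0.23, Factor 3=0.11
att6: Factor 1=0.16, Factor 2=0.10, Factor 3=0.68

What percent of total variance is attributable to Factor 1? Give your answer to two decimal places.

26.92%

SS loadings for Factor 1 = (-0.13)² + 0.36² + 0.77² + 0.20² + (-0.90)² + 0.16² = 1.6150
With 6 standardized items, total variance = 6. Proportion = 1.6150/6 = 0.2692 → 26.92%.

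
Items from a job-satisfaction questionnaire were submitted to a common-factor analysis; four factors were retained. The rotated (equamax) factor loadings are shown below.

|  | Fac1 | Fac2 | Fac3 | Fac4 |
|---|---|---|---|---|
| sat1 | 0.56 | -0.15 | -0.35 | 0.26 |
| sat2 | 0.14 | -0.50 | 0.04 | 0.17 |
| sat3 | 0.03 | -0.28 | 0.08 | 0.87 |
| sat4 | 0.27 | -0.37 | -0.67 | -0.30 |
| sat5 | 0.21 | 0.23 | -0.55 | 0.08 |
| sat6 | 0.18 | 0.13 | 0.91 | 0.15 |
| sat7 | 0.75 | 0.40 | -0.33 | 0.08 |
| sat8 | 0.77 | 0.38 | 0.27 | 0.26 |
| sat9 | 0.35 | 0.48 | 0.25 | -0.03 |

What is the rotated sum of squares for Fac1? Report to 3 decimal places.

SS loadings for Fac1 = 0.56² + 0.14² + 0.03² + 0.27² + 0.21² + 0.18² + 0.75² + 0.77² + 0.35² = 0.3136 + 0.0196 + 0.0009 + 0.0729 + 0.0441 + 0.0324 + 0.5625 + 0.5929 + 0.1225 = 1.7614

1.761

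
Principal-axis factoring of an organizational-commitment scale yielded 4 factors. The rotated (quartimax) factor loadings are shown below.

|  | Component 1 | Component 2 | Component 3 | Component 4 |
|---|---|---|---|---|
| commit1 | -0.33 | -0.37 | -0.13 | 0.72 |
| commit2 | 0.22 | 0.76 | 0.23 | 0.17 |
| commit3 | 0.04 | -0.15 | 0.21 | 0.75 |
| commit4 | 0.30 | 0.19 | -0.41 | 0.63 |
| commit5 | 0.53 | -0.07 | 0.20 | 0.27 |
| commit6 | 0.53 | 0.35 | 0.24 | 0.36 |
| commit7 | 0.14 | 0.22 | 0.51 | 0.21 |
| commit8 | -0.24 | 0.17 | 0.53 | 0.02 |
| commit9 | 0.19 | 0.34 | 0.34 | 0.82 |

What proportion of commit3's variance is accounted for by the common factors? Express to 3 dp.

h² = 0.04² + (-0.15)² + 0.21² + 0.75² = 0.0016 + 0.0225 + 0.0441 + 0.5625 = 0.6307

0.631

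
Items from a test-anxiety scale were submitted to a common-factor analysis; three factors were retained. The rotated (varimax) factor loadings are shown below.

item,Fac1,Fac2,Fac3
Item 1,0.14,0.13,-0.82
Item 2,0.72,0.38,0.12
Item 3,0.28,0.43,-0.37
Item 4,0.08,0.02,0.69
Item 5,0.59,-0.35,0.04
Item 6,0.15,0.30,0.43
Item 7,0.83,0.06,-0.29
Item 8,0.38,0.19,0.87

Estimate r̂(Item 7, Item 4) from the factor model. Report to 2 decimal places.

r̂ = Σ λ_i·λ_j across factors = (0.83)(0.08) + (0.06)(0.02) + (-0.29)(0.69)
  = +0.0664 +0.0012 -0.2001 = -0.1325

-0.13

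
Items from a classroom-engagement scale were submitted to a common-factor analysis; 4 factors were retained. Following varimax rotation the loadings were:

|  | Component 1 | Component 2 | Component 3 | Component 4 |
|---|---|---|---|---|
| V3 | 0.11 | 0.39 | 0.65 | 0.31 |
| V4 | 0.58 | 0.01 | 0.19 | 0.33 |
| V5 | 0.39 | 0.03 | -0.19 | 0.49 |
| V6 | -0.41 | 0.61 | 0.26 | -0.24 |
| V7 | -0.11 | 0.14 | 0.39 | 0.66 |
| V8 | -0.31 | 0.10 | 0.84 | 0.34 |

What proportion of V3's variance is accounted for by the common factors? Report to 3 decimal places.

0.683

h² = 0.11² + 0.39² + 0.65² + 0.31² = 0.0121 + 0.1521 + 0.4225 + 0.0961 = 0.6828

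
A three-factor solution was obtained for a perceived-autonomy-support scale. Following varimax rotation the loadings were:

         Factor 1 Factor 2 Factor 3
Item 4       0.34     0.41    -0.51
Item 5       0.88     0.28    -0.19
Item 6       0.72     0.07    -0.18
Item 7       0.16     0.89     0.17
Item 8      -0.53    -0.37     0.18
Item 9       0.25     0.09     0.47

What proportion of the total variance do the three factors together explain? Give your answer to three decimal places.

0.596

Communalities: 0.5438, 0.8889, 0.5557, 0.8466, 0.4502, 0.2915; Σh² = 3.5767.
Total variance with 6 standardized items is 6, so the solution explains 3.5767/6 = 0.5961.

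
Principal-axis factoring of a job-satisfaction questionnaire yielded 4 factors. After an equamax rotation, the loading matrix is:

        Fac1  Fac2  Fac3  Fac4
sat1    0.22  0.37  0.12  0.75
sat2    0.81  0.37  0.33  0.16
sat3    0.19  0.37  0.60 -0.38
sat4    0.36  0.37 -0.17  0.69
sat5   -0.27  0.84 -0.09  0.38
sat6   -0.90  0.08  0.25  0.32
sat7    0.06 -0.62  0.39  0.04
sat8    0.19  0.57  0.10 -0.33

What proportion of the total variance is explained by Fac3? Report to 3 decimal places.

0.093

SS loadings for Fac3 = 0.12² + 0.33² + 0.60² + (-0.17)² + (-0.09)² + 0.25² + 0.39² + 0.10² = 0.7449
Proportion of variance = 0.7449 / 8 = 0.0931.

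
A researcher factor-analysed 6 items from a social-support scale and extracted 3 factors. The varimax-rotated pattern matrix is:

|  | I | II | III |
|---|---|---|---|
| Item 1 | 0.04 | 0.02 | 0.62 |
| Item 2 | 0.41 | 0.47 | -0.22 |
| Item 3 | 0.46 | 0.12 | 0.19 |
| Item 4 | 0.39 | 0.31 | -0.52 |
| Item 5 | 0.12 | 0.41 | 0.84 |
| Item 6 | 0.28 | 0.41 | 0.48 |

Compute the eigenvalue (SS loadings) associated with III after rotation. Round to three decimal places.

1.675

SS loadings for III = 0.62² + (-0.22)² + 0.19² + (-0.52)² + 0.84² + 0.48² = 0.3844 + 0.0484 + 0.0361 + 0.2704 + 0.7056 + 0.2304 = 1.6753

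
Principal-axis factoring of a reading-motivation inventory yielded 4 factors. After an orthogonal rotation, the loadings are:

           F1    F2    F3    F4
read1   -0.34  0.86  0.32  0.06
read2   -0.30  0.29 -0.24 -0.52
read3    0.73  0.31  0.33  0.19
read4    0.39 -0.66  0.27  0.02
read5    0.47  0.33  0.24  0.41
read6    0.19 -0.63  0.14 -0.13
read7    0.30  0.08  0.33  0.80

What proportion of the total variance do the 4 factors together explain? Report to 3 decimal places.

0.681

Communalities: 0.9612, 0.5021, 0.7740, 0.6610, 0.5555, 0.4695, 0.8453; Σh² = 4.7686.
Total variance with 7 standardized items is 7, so the solution explains 4.7686/7 = 0.6812.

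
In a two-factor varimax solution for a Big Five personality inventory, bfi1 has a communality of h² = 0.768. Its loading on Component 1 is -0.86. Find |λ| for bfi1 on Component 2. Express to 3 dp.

Under orthogonal rotation h² = Σλ², so λ_Component 2² = h² − (0.7396) = 0.768 − 0.7396 = 0.0284.
|λ| = √0.0284 = 0.1685.

0.169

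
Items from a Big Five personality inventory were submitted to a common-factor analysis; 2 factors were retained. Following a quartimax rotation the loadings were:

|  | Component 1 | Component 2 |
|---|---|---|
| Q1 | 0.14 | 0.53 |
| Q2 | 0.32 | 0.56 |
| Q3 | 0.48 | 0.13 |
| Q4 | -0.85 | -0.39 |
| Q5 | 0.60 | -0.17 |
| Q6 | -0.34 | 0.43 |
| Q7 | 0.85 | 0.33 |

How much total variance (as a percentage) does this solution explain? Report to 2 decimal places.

47.99%

SS loadings by factor: 2.2730, 1.0862; total = 3.3592.
Total variance with 7 standardized items is 7, so the solution explains 3.3592/7 = 0.4799 = 47.99%.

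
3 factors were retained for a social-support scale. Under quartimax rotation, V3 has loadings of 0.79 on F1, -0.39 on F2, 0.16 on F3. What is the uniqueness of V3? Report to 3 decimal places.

0.198

h² = 0.79² + (-0.39)² + 0.16² = 0.6241 + 0.1521 + 0.0256 = 0.8018
Uniqueness u² = 1 − h² = 1 − 0.8018 = 0.1982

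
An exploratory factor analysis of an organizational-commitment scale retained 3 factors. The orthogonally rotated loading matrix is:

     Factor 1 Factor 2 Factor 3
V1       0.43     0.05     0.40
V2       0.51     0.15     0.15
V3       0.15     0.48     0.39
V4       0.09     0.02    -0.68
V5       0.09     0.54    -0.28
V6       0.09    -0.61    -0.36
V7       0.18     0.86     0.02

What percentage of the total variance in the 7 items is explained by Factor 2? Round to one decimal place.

SS loadings for Factor 2 = 0.05² + 0.15² + 0.48² + 0.02² + 0.54² + (-0.61)² + 0.86² = 1.6591
With 7 standardized items, total variance = 7. Proportion = 1.6591/7 = 0.2370 → 23.70%.

23.7%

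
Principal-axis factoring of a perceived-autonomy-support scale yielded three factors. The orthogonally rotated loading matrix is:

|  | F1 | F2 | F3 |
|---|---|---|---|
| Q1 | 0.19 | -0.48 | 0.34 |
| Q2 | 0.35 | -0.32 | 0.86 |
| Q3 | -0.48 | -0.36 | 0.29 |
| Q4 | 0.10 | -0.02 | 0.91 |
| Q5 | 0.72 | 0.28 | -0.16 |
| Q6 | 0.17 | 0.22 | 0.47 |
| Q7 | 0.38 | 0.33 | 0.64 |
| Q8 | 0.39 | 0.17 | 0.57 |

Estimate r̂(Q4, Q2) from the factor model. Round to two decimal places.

r̂ = Σ λ_i·λ_j across factors = (0.10)(0.35) + (-0.02)(-0.32) + (0.91)(0.86)
  = +0.0350 +0.0064 +0.7826 = 0.8240

0.82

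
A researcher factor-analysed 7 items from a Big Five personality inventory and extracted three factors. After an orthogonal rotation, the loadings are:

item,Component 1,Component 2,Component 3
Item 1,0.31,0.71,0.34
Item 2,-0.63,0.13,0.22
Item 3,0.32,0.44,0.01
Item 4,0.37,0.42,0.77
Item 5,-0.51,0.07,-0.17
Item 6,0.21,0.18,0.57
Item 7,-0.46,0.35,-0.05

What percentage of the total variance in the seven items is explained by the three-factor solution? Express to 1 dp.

48.7%

SS loadings by factor: 1.2481, 1.0508, 1.1133; total = 3.4122.
Total variance with 7 standardized items is 7, so the solution explains 3.4122/7 = 0.4875 = 48.75%.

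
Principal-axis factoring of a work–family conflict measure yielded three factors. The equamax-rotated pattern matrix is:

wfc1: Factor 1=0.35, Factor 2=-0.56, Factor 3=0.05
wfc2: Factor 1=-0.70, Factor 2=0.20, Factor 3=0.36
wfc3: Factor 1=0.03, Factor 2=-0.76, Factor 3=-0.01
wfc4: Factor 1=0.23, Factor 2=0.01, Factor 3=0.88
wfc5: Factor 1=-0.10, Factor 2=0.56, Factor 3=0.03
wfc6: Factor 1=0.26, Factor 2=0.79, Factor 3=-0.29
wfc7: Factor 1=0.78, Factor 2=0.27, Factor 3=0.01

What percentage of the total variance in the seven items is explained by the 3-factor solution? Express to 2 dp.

61.23%

SS loadings by factor: 1.3523, 1.9419, 0.9917; total = 4.2859.
Total variance with 7 standardized items is 7, so the solution explains 4.2859/7 = 0.6123 = 61.23%.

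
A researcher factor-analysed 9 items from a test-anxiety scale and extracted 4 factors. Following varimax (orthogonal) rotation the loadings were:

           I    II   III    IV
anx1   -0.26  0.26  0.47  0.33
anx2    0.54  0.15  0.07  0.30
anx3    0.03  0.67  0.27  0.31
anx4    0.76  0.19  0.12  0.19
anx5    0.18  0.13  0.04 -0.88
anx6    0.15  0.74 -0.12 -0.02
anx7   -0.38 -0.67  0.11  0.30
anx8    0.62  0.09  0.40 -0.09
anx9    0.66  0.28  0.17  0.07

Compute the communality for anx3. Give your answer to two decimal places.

0.62

h² = 0.03² + 0.67² + 0.27² + 0.31² = 0.0009 + 0.4489 + 0.0729 + 0.0961 = 0.6188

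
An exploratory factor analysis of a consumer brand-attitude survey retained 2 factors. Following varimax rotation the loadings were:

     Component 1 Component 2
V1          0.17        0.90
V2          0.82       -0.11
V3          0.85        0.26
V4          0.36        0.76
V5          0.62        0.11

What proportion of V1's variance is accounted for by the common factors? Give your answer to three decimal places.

h² = 0.17² + 0.90² = 0.0289 + 0.8100 = 0.8389

0.839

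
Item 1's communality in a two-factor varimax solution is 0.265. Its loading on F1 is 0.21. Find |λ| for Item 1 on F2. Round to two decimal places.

Under orthogonal rotation h² = Σλ², so λ_F2² = h² − (0.0441) = 0.265 − 0.0441 = 0.2209.
|λ| = √0.2209 = 0.4700.

0.47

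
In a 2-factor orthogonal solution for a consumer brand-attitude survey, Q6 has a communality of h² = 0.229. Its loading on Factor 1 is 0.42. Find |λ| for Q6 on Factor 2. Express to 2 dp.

0.23

Under orthogonal rotation h² = Σλ², so λ_Factor 2² = h² − (0.1764) = 0.229 − 0.1764 = 0.0526.
|λ| = √0.0526 = 0.2293.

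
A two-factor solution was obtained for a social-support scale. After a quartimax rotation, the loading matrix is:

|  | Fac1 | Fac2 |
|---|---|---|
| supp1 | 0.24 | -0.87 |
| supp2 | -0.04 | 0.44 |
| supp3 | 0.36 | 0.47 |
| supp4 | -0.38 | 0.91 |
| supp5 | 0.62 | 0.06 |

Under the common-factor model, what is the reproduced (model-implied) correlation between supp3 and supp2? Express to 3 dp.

0.192

r̂ = Σ λ_i·λ_j across factors = (0.36)(-0.04) + (0.47)(0.44)
  = -0.0144 +0.2068 = 0.1924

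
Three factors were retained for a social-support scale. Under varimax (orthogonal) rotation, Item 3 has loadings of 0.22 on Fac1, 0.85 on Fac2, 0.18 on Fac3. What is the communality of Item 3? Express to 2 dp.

h² = 0.22² + 0.85² + 0.18² = 0.0484 + 0.7225 + 0.0324 = 0.8033

0.80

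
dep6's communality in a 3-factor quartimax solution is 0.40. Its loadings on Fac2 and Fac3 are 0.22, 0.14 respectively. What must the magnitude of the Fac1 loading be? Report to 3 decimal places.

0.576

Under orthogonal rotation h² = Σλ², so λ_Fac1² = h² − (0.0680) = 0.40 − 0.0680 = 0.3320.
|λ| = √0.3320 = 0.5762.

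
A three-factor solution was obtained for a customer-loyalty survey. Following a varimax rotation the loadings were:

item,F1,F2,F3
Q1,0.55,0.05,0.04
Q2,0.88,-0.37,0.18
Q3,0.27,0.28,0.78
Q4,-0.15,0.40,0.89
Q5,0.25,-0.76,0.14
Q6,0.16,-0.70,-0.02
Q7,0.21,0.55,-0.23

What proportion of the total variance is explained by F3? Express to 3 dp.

0.215

SS loadings for F3 = 0.04² + 0.18² + 0.78² + 0.89² + 0.14² + (-0.02)² + (-0.23)² = 1.5074
Proportion of variance = 1.5074 / 7 = 0.2153.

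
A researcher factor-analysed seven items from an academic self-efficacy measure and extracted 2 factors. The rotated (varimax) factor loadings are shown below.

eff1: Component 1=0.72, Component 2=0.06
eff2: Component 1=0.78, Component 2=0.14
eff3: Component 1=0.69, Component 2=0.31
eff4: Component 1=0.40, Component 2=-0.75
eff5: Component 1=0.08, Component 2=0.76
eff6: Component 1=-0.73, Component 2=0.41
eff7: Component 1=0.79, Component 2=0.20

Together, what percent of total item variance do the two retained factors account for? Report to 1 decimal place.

SS loadings by factor: 2.9263, 1.4675; total = 4.3938.
Total variance with 7 standardized items is 7, so the solution explains 4.3938/7 = 0.6277 = 62.77%.

62.8%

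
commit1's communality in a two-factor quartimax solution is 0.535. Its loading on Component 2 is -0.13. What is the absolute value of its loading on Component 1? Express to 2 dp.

0.72

Under orthogonal rotation h² = Σλ², so λ_Component 1² = h² − (0.0169) = 0.535 − 0.0169 = 0.5181.
|λ| = √0.5181 = 0.7198.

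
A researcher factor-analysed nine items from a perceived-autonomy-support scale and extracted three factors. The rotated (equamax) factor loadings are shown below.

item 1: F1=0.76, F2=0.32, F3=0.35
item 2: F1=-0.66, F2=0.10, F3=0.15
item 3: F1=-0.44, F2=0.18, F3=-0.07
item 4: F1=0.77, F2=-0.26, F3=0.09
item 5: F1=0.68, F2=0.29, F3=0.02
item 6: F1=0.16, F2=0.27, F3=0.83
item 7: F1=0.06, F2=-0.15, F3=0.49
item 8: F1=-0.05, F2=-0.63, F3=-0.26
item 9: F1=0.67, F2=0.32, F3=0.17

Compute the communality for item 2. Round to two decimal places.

h² = (-0.66)² + 0.10² + 0.15² = 0.4356 + 0.0100 + 0.0225 = 0.4681

0.47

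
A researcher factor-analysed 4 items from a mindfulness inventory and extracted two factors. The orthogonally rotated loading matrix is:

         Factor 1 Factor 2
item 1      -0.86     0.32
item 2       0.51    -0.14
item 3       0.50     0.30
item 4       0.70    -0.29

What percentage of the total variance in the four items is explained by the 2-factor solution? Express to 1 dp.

50.9%

Communalities: 0.8420, 0.2797, 0.3400, 0.5741; Σh² = 2.0358.
Total variance with 4 standardized items is 4, so the solution explains 2.0358/4 = 0.5090 = 50.90%.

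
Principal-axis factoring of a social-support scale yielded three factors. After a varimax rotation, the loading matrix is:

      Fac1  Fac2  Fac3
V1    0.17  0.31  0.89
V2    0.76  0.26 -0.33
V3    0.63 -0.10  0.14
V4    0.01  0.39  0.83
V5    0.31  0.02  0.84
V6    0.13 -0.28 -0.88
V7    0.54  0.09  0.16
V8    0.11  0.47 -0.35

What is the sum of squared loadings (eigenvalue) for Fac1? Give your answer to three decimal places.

SS loadings for Fac1 = 0.17² + 0.76² + 0.63² + 0.01² + 0.31² + 0.13² + 0.54² + 0.11² = 0.0289 + 0.5776 + 0.3969 + 0.0001 + 0.0961 + 0.0169 + 0.2916 + 0.0121 = 1.4202

1.420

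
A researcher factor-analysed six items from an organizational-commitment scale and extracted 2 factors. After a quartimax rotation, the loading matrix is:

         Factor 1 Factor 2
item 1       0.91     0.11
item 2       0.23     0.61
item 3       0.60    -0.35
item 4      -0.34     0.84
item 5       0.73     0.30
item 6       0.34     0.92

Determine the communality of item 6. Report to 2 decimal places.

h² = 0.34² + 0.92² = 0.1156 + 0.8464 = 0.9620

0.96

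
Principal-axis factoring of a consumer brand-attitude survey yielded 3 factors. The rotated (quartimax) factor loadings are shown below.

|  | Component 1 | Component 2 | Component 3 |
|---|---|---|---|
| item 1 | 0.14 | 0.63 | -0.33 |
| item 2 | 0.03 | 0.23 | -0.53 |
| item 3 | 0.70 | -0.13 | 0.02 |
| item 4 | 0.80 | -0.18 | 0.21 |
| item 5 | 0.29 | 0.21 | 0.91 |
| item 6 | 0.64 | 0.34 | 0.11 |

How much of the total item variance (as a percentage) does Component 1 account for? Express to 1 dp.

27.4%

SS loadings for Component 1 = 0.14² + 0.03² + 0.70² + 0.80² + 0.29² + 0.64² = 1.6442
With 6 standardized items, total variance = 6. Proportion = 1.6442/6 = 0.2740 → 27.40%.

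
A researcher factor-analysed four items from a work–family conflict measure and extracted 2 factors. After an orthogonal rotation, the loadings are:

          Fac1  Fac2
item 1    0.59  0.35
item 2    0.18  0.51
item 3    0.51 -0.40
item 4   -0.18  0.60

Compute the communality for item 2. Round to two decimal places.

0.29

h² = 0.18² + 0.51² = 0.0324 + 0.2601 = 0.2925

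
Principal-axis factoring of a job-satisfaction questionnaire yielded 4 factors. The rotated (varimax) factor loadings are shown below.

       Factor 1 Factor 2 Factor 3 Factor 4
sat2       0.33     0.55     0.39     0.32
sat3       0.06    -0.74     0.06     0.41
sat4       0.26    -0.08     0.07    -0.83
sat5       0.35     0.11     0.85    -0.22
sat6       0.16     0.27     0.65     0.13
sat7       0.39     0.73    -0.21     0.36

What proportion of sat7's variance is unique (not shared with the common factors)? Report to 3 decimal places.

0.141

h² = 0.39² + 0.73² + (-0.21)² + 0.36² = 0.1521 + 0.5329 + 0.0441 + 0.1296 = 0.8587
Uniqueness u² = 1 − h² = 1 − 0.8587 = 0.1413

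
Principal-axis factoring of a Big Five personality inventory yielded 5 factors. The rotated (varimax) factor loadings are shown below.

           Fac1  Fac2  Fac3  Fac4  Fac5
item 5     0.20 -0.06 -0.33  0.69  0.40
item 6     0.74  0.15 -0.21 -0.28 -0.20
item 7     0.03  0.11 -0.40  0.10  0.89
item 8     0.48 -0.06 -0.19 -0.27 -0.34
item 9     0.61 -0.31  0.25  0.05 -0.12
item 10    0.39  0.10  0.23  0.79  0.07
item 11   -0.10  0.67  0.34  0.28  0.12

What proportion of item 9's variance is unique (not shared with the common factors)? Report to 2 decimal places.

h² = 0.61² + (-0.31)² + 0.25² + 0.05² + (-0.12)² = 0.3721 + 0.0961 + 0.0625 + 0.0025 + 0.0144 = 0.5476
Uniqueness u² = 1 − h² = 1 − 0.5476 = 0.4524

0.45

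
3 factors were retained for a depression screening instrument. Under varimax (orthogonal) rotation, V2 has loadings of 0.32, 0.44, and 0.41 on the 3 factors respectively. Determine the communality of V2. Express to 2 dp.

h² = 0.32² + 0.44² + 0.41² = 0.1024 + 0.1936 + 0.1681 = 0.4641

0.46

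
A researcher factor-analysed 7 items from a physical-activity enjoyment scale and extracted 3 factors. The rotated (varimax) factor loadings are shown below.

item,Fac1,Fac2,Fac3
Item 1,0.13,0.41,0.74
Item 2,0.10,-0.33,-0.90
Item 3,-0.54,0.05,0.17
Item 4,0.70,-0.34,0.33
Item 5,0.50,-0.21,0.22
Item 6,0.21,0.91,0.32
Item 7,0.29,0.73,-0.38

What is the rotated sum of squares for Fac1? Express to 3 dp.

1.187

SS loadings for Fac1 = 0.13² + 0.10² + (-0.54)² + 0.70² + 0.50² + 0.21² + 0.29² = 0.0169 + 0.0100 + 0.2916 + 0.4900 + 0.2500 + 0.0441 + 0.0841 = 1.1867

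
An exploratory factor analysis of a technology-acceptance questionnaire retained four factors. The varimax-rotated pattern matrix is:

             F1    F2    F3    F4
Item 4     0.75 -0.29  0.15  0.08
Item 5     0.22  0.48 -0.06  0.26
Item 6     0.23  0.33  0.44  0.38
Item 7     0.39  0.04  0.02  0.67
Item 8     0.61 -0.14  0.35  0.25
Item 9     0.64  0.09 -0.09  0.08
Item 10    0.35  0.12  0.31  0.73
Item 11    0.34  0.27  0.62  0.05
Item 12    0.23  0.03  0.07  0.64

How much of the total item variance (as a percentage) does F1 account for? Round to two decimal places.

20.98%

SS loadings for F1 = 0.75² + 0.22² + 0.23² + 0.39² + 0.61² + 0.64² + 0.35² + 0.34² + 0.23² = 1.8886
With 9 standardized items, total variance = 9. Proportion = 1.8886/9 = 0.2098 → 20.98%.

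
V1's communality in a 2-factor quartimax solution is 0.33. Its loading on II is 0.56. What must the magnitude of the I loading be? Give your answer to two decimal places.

Under orthogonal rotation h² = Σλ², so λ_I² = h² − (0.3136) = 0.33 − 0.3136 = 0.0164.
|λ| = √0.0164 = 0.1281.

0.13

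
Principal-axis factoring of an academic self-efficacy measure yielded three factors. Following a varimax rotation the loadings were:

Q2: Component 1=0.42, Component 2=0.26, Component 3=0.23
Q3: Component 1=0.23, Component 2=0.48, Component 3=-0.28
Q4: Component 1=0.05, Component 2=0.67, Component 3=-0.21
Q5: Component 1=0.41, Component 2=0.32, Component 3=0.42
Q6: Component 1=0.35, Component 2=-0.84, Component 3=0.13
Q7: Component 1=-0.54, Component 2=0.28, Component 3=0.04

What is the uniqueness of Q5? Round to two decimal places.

h² = 0.41² + 0.32² + 0.42² = 0.1681 + 0.1024 + 0.1764 = 0.4469
Uniqueness u² = 1 − h² = 1 − 0.4469 = 0.5531

0.55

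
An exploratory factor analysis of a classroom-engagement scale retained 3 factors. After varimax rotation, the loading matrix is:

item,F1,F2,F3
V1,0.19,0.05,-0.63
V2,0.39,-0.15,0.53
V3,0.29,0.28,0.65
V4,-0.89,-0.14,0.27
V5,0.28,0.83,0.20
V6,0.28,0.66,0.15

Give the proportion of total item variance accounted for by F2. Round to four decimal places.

SS loadings for F2 = 0.05² + (-0.15)² + 0.28² + (-0.14)² + 0.83² + 0.66² = 1.2475
Proportion of variance = 1.2475 / 6 = 0.2079.

0.2079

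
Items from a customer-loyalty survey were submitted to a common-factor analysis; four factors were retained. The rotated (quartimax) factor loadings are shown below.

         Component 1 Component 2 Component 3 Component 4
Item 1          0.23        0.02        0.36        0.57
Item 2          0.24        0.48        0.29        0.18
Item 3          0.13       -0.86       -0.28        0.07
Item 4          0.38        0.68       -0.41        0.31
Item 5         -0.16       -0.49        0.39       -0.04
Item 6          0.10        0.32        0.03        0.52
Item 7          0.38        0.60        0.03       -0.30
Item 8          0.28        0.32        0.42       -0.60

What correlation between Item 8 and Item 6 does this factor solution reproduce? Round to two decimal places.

-0.17

r̂ = Σ λ_i·λ_j across factors = (0.28)(0.10) + (0.32)(0.32) + (0.42)(0.03) + (-0.60)(0.52)
  = +0.0280 +0.1024 +0.0126 -0.3120 = -0.1690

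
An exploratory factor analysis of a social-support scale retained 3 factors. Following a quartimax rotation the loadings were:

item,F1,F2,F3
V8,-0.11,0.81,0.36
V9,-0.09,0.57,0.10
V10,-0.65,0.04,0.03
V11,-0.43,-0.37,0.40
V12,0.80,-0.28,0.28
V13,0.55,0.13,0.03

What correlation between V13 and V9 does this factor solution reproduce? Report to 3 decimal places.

r̂ = Σ λ_i·λ_j across factors = (0.55)(-0.09) + (0.13)(0.57) + (0.03)(0.10)
  = -0.0495 +0.0741 +0.0030 = 0.0276

0.028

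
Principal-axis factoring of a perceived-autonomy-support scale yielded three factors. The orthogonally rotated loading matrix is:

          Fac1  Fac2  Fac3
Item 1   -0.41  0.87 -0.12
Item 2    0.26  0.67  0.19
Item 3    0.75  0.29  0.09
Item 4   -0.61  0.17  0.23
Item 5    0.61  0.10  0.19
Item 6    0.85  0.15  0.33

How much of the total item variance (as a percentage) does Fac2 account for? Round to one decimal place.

22.5%

SS loadings for Fac2 = 0.87² + 0.67² + 0.29² + 0.17² + 0.10² + 0.15² = 1.3513
With 6 standardized items, total variance = 6. Proportion = 1.3513/6 = 0.2252 → 22.52%.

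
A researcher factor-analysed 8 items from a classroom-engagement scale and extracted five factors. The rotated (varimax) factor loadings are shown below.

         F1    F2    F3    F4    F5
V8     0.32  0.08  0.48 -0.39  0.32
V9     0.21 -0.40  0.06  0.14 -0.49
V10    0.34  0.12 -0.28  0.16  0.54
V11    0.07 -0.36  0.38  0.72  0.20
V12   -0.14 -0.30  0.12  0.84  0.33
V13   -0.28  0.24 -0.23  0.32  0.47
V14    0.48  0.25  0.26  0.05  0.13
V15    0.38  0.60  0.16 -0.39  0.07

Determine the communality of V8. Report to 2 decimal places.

0.59

h² = 0.32² + 0.08² + 0.48² + (-0.39)² + 0.32² = 0.1024 + 0.0064 + 0.2304 + 0.1521 + 0.1024 = 0.5937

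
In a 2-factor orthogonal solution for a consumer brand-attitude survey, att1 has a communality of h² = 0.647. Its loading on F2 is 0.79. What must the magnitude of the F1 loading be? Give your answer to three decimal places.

0.151

Under orthogonal rotation h² = Σλ², so λ_F1² = h² − (0.6241) = 0.647 − 0.6241 = 0.0229.
|λ| = √0.0229 = 0.1513.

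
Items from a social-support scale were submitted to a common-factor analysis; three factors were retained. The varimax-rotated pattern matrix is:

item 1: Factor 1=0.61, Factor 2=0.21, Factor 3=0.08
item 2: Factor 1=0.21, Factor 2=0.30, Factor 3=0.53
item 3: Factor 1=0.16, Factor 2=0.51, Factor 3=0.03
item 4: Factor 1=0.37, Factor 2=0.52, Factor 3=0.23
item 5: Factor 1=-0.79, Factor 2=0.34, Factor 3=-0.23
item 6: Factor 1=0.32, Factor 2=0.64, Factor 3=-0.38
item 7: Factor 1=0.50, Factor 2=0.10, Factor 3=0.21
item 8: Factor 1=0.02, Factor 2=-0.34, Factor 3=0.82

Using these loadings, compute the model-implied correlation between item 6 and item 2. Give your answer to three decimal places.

r̂ = Σ λ_i·λ_j across factors = (0.32)(0.21) + (0.64)(0.30) + (-0.38)(0.53)
  = +0.0672 +0.1920 -0.2014 = 0.0578

0.058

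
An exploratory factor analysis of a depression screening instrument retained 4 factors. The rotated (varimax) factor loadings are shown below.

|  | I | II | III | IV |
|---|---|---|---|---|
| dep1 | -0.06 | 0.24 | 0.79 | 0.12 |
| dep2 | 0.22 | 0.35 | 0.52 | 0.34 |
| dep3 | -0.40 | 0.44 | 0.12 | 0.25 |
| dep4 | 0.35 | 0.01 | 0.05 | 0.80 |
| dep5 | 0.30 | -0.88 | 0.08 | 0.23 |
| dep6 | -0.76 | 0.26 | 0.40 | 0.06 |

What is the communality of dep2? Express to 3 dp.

0.557

h² = 0.22² + 0.35² + 0.52² + 0.34² = 0.0484 + 0.1225 + 0.2704 + 0.1156 = 0.5569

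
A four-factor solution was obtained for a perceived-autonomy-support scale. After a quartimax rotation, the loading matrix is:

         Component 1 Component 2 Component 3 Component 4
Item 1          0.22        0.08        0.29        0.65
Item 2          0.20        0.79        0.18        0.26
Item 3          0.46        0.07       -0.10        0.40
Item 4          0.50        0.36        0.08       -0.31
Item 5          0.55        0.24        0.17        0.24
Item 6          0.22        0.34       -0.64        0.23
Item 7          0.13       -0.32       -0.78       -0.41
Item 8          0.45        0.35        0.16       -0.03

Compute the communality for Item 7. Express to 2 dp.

0.90

h² = 0.13² + (-0.32)² + (-0.78)² + (-0.41)² = 0.0169 + 0.1024 + 0.6084 + 0.1681 = 0.8958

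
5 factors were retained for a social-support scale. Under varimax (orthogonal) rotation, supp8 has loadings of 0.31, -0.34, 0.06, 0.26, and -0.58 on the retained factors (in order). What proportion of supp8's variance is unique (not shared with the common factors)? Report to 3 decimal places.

h² = 0.31² + (-0.34)² + 0.06² + 0.26² + (-0.58)² = 0.0961 + 0.1156 + 0.0036 + 0.0676 + 0.3364 = 0.6193
Uniqueness u² = 1 − h² = 1 − 0.6193 = 0.3807

0.381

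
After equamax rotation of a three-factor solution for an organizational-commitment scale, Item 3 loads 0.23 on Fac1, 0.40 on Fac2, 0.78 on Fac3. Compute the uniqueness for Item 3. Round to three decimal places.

h² = 0.23² + 0.40² + 0.78² = 0.0529 + 0.1600 + 0.6084 = 0.8213
Uniqueness u² = 1 − h² = 1 − 0.8213 = 0.1787

0.179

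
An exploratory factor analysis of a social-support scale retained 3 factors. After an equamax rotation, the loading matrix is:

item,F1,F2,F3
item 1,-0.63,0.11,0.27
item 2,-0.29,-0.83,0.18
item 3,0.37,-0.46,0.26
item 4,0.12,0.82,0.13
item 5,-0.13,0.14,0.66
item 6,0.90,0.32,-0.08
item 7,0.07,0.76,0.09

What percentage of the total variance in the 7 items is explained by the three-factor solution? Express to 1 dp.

62.7%

Communalities: 0.4819, 0.8054, 0.4161, 0.7037, 0.4721, 0.9188, 0.5906; Σh² = 4.3886.
Total variance with 7 standardized items is 7, so the solution explains 4.3886/7 = 0.6269 = 62.69%.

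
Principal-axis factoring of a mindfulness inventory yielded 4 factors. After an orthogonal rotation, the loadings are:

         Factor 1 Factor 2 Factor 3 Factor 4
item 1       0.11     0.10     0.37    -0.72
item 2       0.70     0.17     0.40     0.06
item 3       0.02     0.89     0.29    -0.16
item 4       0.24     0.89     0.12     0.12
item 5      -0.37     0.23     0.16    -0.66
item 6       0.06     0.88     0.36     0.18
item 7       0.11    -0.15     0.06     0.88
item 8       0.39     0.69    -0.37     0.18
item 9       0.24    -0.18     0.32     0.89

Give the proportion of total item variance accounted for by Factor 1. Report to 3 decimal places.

SS loadings for Factor 1 = 0.11² + 0.70² + 0.02² + 0.24² + (-0.37)² + 0.06² + 0.11² + 0.39² + 0.24² = 0.9224
Proportion of variance = 0.9224 / 9 = 0.1025.

0.102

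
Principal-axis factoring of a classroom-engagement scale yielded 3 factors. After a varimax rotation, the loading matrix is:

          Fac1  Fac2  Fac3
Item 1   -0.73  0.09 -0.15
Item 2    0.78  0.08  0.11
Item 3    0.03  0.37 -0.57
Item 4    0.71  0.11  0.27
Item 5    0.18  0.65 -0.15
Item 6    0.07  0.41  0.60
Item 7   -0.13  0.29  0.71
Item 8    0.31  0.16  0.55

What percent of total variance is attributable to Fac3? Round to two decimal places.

SS loadings for Fac3 = (-0.15)² + 0.11² + (-0.57)² + 0.27² + (-0.15)² + 0.60² + 0.71² + 0.55² = 1.6215
With 8 standardized items, total variance = 8. Proportion = 1.6215/8 = 0.2027 → 20.27%.

20.27%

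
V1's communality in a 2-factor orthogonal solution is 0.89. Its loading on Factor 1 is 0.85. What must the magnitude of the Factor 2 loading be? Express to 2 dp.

0.41

Under orthogonal rotation h² = Σλ², so λ_Factor 2² = h² − (0.7225) = 0.89 − 0.7225 = 0.1675.
|λ| = √0.1675 = 0.4093.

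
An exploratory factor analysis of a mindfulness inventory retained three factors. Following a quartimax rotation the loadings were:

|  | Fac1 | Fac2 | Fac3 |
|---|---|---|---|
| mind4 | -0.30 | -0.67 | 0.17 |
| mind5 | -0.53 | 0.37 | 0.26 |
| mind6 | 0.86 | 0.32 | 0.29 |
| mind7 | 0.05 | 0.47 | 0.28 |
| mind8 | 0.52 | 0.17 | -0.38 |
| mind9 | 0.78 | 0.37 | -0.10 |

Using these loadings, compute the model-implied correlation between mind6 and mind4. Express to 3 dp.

-0.423

r̂ = Σ λ_i·λ_j across factors = (0.86)(-0.30) + (0.32)(-0.67) + (0.29)(0.17)
  = -0.2580 -0.2144 +0.0493 = -0.4231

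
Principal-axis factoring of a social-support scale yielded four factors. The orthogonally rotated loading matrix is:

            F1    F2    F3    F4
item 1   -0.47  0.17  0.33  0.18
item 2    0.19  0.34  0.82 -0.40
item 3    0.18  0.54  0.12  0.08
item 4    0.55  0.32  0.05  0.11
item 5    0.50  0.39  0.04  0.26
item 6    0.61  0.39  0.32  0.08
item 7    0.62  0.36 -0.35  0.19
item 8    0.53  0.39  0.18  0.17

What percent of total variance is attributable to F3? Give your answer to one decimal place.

SS loadings for F3 = 0.33² + 0.82² + 0.12² + 0.05² + 0.04² + 0.32² + (-0.35)² + 0.18² = 1.0571
With 8 standardized items, total variance = 8. Proportion = 1.0571/8 = 0.1321 → 13.21%.

13.2%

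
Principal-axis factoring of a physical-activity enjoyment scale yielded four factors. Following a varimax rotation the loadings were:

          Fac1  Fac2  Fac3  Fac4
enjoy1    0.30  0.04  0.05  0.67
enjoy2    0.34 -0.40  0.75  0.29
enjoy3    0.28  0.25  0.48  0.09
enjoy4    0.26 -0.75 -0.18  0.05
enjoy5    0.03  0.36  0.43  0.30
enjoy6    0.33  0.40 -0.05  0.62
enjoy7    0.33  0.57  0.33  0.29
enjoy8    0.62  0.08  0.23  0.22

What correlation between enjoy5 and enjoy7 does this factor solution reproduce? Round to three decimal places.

r̂ = Σ λ_i·λ_j across factors = (0.03)(0.33) + (0.36)(0.57) + (0.43)(0.33) + (0.30)(0.29)
  = +0.0099 +0.2052 +0.1419 +0.0870 = 0.4440

0.444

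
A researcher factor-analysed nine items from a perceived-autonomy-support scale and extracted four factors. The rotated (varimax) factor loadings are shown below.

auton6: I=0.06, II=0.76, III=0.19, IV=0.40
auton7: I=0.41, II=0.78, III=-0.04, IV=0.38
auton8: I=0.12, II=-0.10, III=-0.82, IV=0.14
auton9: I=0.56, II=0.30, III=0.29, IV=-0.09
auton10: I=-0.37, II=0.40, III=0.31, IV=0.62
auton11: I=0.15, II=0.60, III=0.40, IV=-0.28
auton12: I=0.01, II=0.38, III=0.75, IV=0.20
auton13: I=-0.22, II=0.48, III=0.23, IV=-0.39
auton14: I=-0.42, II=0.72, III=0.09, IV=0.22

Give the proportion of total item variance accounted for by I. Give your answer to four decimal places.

0.0982

SS loadings for I = 0.06² + 0.41² + 0.12² + 0.56² + (-0.37)² + 0.15² + 0.01² + (-0.22)² + (-0.42)² = 0.8840
Proportion of variance = 0.8840 / 9 = 0.0982.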